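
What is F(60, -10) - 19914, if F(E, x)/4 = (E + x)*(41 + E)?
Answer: 286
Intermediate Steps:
F(E, x) = 4*(41 + E)*(E + x) (F(E, x) = 4*((E + x)*(41 + E)) = 4*((41 + E)*(E + x)) = 4*(41 + E)*(E + x))
F(60, -10) - 19914 = (4*60² + 164*60 + 164*(-10) + 4*60*(-10)) - 19914 = (4*3600 + 9840 - 1640 - 2400) - 19914 = (14400 + 9840 - 1640 - 2400) - 19914 = 20200 - 19914 = 286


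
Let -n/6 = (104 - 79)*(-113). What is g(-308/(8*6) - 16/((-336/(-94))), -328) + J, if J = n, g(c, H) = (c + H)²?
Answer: 103329921/784 ≈ 1.3180e+5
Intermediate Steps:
g(c, H) = (H + c)²
n = 16950 (n = -6*(104 - 79)*(-113) = -150*(-113) = -6*(-2825) = 16950)
J = 16950
g(-308/(8*6) - 16/((-336/(-94))), -328) + J = (-328 + (-308/(8*6) - 16/((-336/(-94)))))² + 16950 = (-328 + (-308/48 - 16/((-336*(-1/94)))))² + 16950 = (-328 + (-308*1/48 - 16/168/47))² + 16950 = (-328 + (-77/12 - 16*47/168))² + 16950 = (-328 + (-77/12 - 94/21))² + 16950 = (-328 - 305/28)² + 16950 = (-9489/28)² + 16950 = 90041121/784 + 16950 = 103329921/784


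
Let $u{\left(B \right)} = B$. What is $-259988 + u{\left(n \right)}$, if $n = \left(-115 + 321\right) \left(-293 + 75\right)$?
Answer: $-304896$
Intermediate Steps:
$n = -44908$ ($n = 206 \left(-218\right) = -44908$)
$-259988 + u{\left(n \right)} = -259988 - 44908 = -304896$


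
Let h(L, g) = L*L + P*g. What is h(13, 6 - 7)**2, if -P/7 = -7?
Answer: 14400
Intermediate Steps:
P = 49 (P = -7*(-7) = 49)
h(L, g) = L**2 + 49*g (h(L, g) = L*L + 49*g = L**2 + 49*g)
h(13, 6 - 7)**2 = (13**2 + 49*(6 - 7))**2 = (169 + 49*(-1))**2 = (169 - 49)**2 = 120**2 = 14400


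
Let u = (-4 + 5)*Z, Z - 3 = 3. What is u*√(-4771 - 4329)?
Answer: 60*I*√91 ≈ 572.36*I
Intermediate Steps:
Z = 6 (Z = 3 + 3 = 6)
u = 6 (u = (-4 + 5)*6 = 1*6 = 6)
u*√(-4771 - 4329) = 6*√(-4771 - 4329) = 6*√(-9100) = 6*(10*I*√91) = 60*I*√91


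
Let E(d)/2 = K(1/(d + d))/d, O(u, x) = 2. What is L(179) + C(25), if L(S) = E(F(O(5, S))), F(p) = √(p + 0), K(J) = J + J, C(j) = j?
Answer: 26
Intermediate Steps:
K(J) = 2*J
F(p) = √p
E(d) = 2/d² (E(d) = 2*((2/(d + d))/d) = 2*((2/((2*d)))/d) = 2*((2*(1/(2*d)))/d) = 2*(1/(d*d)) = 2/d²)
L(S) = 1 (L(S) = 2/(√2)² = 2*(½) = 1)
L(179) + C(25) = 1 + 25 = 26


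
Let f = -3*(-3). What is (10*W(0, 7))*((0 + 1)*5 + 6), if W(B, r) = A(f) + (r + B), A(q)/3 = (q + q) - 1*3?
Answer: 5720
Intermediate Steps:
f = 9
A(q) = -9 + 6*q (A(q) = 3*((q + q) - 1*3) = 3*(2*q - 3) = 3*(-3 + 2*q) = -9 + 6*q)
W(B, r) = 45 + B + r (W(B, r) = (-9 + 6*9) + (r + B) = (-9 + 54) + (B + r) = 45 + (B + r) = 45 + B + r)
(10*W(0, 7))*((0 + 1)*5 + 6) = (10*(45 + 0 + 7))*((0 + 1)*5 + 6) = (10*52)*(1*5 + 6) = 520*(5 + 6) = 520*11 = 5720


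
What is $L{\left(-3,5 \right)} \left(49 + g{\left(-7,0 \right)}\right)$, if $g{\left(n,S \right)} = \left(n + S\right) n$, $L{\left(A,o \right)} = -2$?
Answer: $-196$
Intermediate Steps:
$g{\left(n,S \right)} = n \left(S + n\right)$ ($g{\left(n,S \right)} = \left(S + n\right) n = n \left(S + n\right)$)
$L{\left(-3,5 \right)} \left(49 + g{\left(-7,0 \right)}\right) = - 2 \left(49 - 7 \left(0 - 7\right)\right) = - 2 \left(49 - -49\right) = - 2 \left(49 + 49\right) = \left(-2\right) 98 = -196$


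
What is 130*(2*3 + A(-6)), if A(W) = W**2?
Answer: 5460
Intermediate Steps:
130*(2*3 + A(-6)) = 130*(2*3 + (-6)**2) = 130*(6 + 36) = 130*42 = 5460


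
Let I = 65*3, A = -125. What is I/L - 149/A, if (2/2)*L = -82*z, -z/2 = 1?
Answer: 48811/20500 ≈ 2.3810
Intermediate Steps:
z = -2 (z = -2*1 = -2)
I = 195
L = 164 (L = -82*(-2) = 164)
I/L - 149/A = 195/164 - 149/(-125) = 195*(1/164) - 149*(-1/125) = 195/164 + 149/125 = 48811/20500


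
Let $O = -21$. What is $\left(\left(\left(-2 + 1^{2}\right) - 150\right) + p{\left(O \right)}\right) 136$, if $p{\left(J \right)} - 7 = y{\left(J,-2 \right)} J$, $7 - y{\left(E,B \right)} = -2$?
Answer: $-45288$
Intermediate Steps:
$y{\left(E,B \right)} = 9$ ($y{\left(E,B \right)} = 7 - -2 = 7 + 2 = 9$)
$p{\left(J \right)} = 7 + 9 J$
$\left(\left(\left(-2 + 1^{2}\right) - 150\right) + p{\left(O \right)}\right) 136 = \left(\left(\left(-2 + 1^{2}\right) - 150\right) + \left(7 + 9 \left(-21\right)\right)\right) 136 = \left(\left(\left(-2 + 1\right) - 150\right) + \left(7 - 189\right)\right) 136 = \left(\left(-1 - 150\right) - 182\right) 136 = \left(-151 - 182\right) 136 = \left(-333\right) 136 = -45288$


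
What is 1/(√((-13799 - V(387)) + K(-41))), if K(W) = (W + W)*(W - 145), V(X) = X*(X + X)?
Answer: -I*√298085/298085 ≈ -0.0018316*I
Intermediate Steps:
V(X) = 2*X² (V(X) = X*(2*X) = 2*X²)
K(W) = 2*W*(-145 + W) (K(W) = (2*W)*(-145 + W) = 2*W*(-145 + W))
1/(√((-13799 - V(387)) + K(-41))) = 1/(√((-13799 - 2*387²) + 2*(-41)*(-145 - 41))) = 1/(√((-13799 - 2*149769) + 2*(-41)*(-186))) = 1/(√((-13799 - 1*299538) + 15252)) = 1/(√((-13799 - 299538) + 15252)) = 1/(√(-313337 + 15252)) = 1/(√(-298085)) = 1/(I*√298085) = -I*√298085/298085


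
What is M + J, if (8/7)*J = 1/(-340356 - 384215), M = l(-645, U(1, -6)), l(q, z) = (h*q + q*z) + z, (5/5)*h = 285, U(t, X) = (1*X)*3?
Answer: -998360296351/5796568 ≈ -1.7223e+5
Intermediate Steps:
U(t, X) = 3*X (U(t, X) = X*3 = 3*X)
h = 285
l(q, z) = z + 285*q + q*z (l(q, z) = (285*q + q*z) + z = z + 285*q + q*z)
M = -172233 (M = 3*(-6) + 285*(-645) - 1935*(-6) = -18 - 183825 - 645*(-18) = -18 - 183825 + 11610 = -172233)
J = -7/5796568 (J = 7/(8*(-340356 - 384215)) = (7/8)/(-724571) = (7/8)*(-1/724571) = -7/5796568 ≈ -1.2076e-6)
M + J = -172233 - 7/5796568 = -998360296351/5796568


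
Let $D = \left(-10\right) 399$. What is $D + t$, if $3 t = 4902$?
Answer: $-2356$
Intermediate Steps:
$t = 1634$ ($t = \frac{1}{3} \cdot 4902 = 1634$)
$D = -3990$
$D + t = -3990 + 1634 = -2356$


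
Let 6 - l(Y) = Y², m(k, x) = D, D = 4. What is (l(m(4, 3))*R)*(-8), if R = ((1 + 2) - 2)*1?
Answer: 80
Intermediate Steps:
m(k, x) = 4
l(Y) = 6 - Y²
R = 1 (R = (3 - 2)*1 = 1*1 = 1)
(l(m(4, 3))*R)*(-8) = ((6 - 1*4²)*1)*(-8) = ((6 - 1*16)*1)*(-8) = ((6 - 16)*1)*(-8) = -10*1*(-8) = -10*(-8) = 80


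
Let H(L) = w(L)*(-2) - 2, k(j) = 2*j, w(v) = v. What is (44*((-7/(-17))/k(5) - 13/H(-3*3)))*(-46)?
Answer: 265397/170 ≈ 1561.2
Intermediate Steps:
H(L) = -2 - 2*L (H(L) = L*(-2) - 2 = -2*L - 2 = -2 - 2*L)
(44*((-7/(-17))/k(5) - 13/H(-3*3)))*(-46) = (44*((-7/(-17))/((2*5)) - 13/(-2 - (-6)*3)))*(-46) = (44*(-7*(-1/17)/10 - 13/(-2 - 2*(-9))))*(-46) = (44*((7/17)*(⅒) - 13/(-2 + 18)))*(-46) = (44*(7/170 - 13/16))*(-46) = (44*(-1049/1360))*(-46) = -11539/340*(-46) = 265397/170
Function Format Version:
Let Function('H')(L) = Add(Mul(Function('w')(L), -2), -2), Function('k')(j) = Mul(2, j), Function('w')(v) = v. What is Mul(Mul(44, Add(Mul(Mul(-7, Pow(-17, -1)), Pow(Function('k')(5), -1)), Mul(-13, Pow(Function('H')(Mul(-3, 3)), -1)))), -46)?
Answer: Rational(265397, 170) ≈ 1561.2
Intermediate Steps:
Function('H')(L) = Add(-2, Mul(-2, L)) (Function('H')(L) = Add(Mul(L, -2), -2) = Add(Mul(-2, L), -2) = Add(-2, Mul(-2, L)))
Mul(Mul(44, Add(Mul(Mul(-7, Pow(-17, -1)), Pow(Function('k')(5), -1)), Mul(-13, Pow(Function('H')(Mul(-3, 3)), -1)))), -46) = Mul(Mul(44, Add(Mul(Mul(-7, Pow(-17, -1)), Pow(Mul(2, 5), -1)), Mul(-13, Pow(Add(-2, Mul(-2, Mul(-3, 3))), -1)))), -46) = Mul(Mul(44, Add(Mul(Mul(-7, Rational(-1, 17)), Pow(10, -1)), Mul(-13, Pow(Add(-2, Mul(-2, -9)), -1)))), -46) = Mul(Mul(44, Add(Mul(Rational(7, 17), Rational(1, 10)), Mul(-13, Pow(Add(-2, 18), -1)))), -46) = Mul(Mul(44, Add(Rational(7, 170), Mul(-13, Pow(16, -1)))), -46) = Mul(Mul(44, Add(Rational(7, 170), Mul(-13, Rational(1, 16)))), -46) = Mul(Mul(44, Add(Rational(7, 170), Rational(-13, 16))), -46) = Mul(Mul(44, Rational(-1049, 1360)), -46) = Mul(Rational(-11539, 340), -46) = Rational(265397, 170)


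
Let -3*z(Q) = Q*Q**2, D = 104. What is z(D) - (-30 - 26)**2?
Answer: -1134272/3 ≈ -3.7809e+5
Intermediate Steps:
z(Q) = -Q**3/3 (z(Q) = -Q*Q**2/3 = -Q**3/3)
z(D) - (-30 - 26)**2 = -1/3*104**3 - (-30 - 26)**2 = -1/3*1124864 - 1*(-56)**2 = -1124864/3 - 1*3136 = -1124864/3 - 3136 = -1134272/3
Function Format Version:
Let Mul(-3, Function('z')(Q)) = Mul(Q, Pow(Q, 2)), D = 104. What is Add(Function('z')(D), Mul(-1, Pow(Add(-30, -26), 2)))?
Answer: Rational(-1134272, 3) ≈ -3.7809e+5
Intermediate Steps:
Function('z')(Q) = Mul(Rational(-1, 3), Pow(Q, 3)) (Function('z')(Q) = Mul(Rational(-1, 3), Mul(Q, Pow(Q, 2))) = Mul(Rational(-1, 3), Pow(Q, 3)))
Add(Function('z')(D), Mul(-1, Pow(Add(-30, -26), 2))) = Add(Mul(Rational(-1, 3), Pow(104, 3)), Mul(-1, Pow(Add(-30, -26), 2))) = Add(Mul(Rational(-1, 3), 1124864), Mul(-1, Pow(-56, 2))) = Add(Rational(-1124864, 3), Mul(-1, 3136)) = Add(Rational(-1124864, 3), -3136) = Rational(-1134272, 3)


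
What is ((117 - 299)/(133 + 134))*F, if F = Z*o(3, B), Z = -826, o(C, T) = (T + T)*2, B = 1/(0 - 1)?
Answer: -601328/267 ≈ -2252.2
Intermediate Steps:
B = -1 (B = 1/(-1) = -1)
o(C, T) = 4*T (o(C, T) = (2*T)*2 = 4*T)
F = 3304 (F = -3304*(-1) = -826*(-4) = 3304)
((117 - 299)/(133 + 134))*F = ((117 - 299)/(133 + 134))*3304 = -182/267*3304 = -601328/267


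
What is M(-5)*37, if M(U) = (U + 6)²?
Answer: 37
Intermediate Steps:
M(U) = (6 + U)²
M(-5)*37 = (6 - 5)²*37 = 1²*37 = 1*37 = 37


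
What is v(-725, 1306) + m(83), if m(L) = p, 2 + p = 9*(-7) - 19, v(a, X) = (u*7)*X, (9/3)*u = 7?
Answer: 63742/3 ≈ 21247.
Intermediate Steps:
u = 7/3 (u = (1/3)*7 = 7/3 ≈ 2.3333)
v(a, X) = 49*X/3 (v(a, X) = ((7/3)*7)*X = 49*X/3)
p = -84 (p = -2 + (9*(-7) - 19) = -2 + (-63 - 19) = -2 - 82 = -84)
m(L) = -84
v(-725, 1306) + m(83) = (49/3)*1306 - 84 = 63994/3 - 84 = 63742/3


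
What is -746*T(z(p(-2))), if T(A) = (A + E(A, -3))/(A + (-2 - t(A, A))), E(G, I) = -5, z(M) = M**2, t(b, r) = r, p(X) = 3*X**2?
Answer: 51847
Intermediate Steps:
T(A) = 5/2 - A/2 (T(A) = (A - 5)/(A + (-2 - A)) = (-5 + A)/(-2) = (-5 + A)*(-1/2) = 5/2 - A/2)
-746*T(z(p(-2))) = -746*(5/2 - (3*(-2)**2)**2/2) = -746*(5/2 - (3*4)**2/2) = -746*(5/2 - 1/2*12**2) = -746*(5/2 - 1/2*144) = -746*(5/2 - 72) = -746*(-139/2) = 51847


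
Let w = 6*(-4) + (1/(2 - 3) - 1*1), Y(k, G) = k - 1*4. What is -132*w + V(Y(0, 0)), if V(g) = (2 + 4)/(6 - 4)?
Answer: 3435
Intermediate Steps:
Y(k, G) = -4 + k (Y(k, G) = k - 4 = -4 + k)
w = -26 (w = -24 + (1/(-1) - 1) = -24 + (-1 - 1) = -24 - 2 = -26)
V(g) = 3 (V(g) = 6/2 = 6*(1/2) = 3)
-132*w + V(Y(0, 0)) = -132*(-26) + 3 = 3432 + 3 = 3435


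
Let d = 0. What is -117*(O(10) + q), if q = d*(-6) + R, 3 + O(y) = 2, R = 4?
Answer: -351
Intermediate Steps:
O(y) = -1 (O(y) = -3 + 2 = -1)
q = 4 (q = 0*(-6) + 4 = 0 + 4 = 4)
-117*(O(10) + q) = -117*(-1 + 4) = -117*3 = -351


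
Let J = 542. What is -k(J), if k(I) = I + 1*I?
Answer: -1084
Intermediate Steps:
k(I) = 2*I (k(I) = I + I = 2*I)
-k(J) = -2*542 = -1*1084 = -1084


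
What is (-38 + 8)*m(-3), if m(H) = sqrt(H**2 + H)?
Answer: -30*sqrt(6) ≈ -73.485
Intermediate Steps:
m(H) = sqrt(H + H**2)
(-38 + 8)*m(-3) = (-38 + 8)*sqrt(-3*(1 - 3)) = -30*sqrt(6)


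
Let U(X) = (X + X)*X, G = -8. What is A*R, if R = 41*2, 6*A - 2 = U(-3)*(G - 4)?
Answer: -8774/3 ≈ -2924.7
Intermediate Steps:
U(X) = 2*X² (U(X) = (2*X)*X = 2*X²)
A = -107/3 (A = ⅓ + ((2*(-3)²)*(-8 - 4))/6 = ⅓ + ((2*9)*(-12))/6 = ⅓ + (18*(-12))/6 = ⅓ + (⅙)*(-216) = ⅓ - 36 = -107/3 ≈ -35.667)
R = 82
A*R = -107/3*82 = -8774/3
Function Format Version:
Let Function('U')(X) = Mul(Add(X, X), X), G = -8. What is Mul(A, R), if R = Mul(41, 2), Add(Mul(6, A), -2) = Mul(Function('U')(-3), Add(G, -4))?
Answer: Rational(-8774, 3) ≈ -2924.7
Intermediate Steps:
Function('U')(X) = Mul(2, Pow(X, 2)) (Function('U')(X) = Mul(Mul(2, X), X) = Mul(2, Pow(X, 2)))
A = Rational(-107, 3) (A = Add(Rational(1, 3), Mul(Rational(1, 6), Mul(Mul(2, Pow(-3, 2)), Add(-8, -4)))) = Add(Rational(1, 3), Mul(Rational(1, 6), Mul(Mul(2, 9), -12))) = Add(Rational(1, 3), Mul(Rational(1, 6), Mul(18, -12))) = Add(Rational(1, 3), Mul(Rational(1, 6), -216)) = Add(Rational(1, 3), -36) = Rational(-107, 3) ≈ -35.667)
R = 82
Mul(A, R) = Mul(Rational(-107, 3), 82) = Rational(-8774, 3)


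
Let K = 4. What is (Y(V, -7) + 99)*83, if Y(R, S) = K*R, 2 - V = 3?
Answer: 7885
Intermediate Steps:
V = -1 (V = 2 - 1*3 = 2 - 3 = -1)
Y(R, S) = 4*R
(Y(V, -7) + 99)*83 = (4*(-1) + 99)*83 = (-4 + 99)*83 = 95*83 = 7885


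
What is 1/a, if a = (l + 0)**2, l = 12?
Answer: 1/144 ≈ 0.0069444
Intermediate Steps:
a = 144 (a = (12 + 0)**2 = 12**2 = 144)
1/a = 1/144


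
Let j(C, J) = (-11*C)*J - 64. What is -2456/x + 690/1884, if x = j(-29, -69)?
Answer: 3309809/6931550 ≈ 0.47750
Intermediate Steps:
j(C, J) = -64 - 11*C*J (j(C, J) = -11*C*J - 64 = -64 - 11*C*J)
x = -22075 (x = -64 - 11*(-29)*(-69) = -64 - 22011 = -22075)
-2456/x + 690/1884 = -2456/(-22075) + 690/1884 = -2456*(-1/22075) + 690*(1/1884) = 2456/22075 + 115/314 = 3309809/6931550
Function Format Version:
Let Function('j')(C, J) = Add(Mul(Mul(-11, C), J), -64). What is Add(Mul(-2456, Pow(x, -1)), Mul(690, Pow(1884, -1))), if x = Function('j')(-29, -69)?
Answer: Rational(3309809, 6931550) ≈ 0.47750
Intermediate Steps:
Function('j')(C, J) = Add(-64, Mul(-11, C, J)) (Function('j')(C, J) = Add(Mul(-11, C, J), -64) = Add(-64, Mul(-11, C, J)))
x = -22075 (x = Add(-64, Mul(-11, -29, -69)) = Add(-64, -22011) = -22075)
Add(Mul(-2456, Pow(x, -1)), Mul(690, Pow(1884, -1))) = Add(Mul(-2456, Pow(-22075, -1)), Mul(690, Pow(1884, -1))) = Add(Mul(-2456, Rational(-1, 22075)), Mul(690, Rational(1, 1884))) = Add(Rational(2456, 22075), Rational(115, 314)) = Rational(3309809, 6931550)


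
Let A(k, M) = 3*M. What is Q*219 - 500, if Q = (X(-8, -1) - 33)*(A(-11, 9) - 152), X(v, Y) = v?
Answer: 1121875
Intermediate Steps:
Q = 5125 (Q = (-8 - 33)*(3*9 - 152) = -41*(27 - 152) = -41*(-125) = 5125)
Q*219 - 500 = 5125*219 - 500 = 1122375 - 500 = 1121875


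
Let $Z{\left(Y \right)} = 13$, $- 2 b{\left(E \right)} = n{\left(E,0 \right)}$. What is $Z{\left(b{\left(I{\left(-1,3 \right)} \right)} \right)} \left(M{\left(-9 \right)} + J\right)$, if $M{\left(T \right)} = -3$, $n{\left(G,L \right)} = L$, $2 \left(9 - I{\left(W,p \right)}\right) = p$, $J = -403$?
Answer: $-5278$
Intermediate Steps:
$I{\left(W,p \right)} = 9 - \frac{p}{2}$
$b{\left(E \right)} = 0$ ($b{\left(E \right)} = \left(- \frac{1}{2}\right) 0 = 0$)
$Z{\left(b{\left(I{\left(-1,3 \right)} \right)} \right)} \left(M{\left(-9 \right)} + J\right) = 13 \left(-3 - 403\right) = 13 \left(-406\right) = -5278$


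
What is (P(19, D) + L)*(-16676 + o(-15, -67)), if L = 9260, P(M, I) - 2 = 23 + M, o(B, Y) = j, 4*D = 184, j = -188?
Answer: -156902656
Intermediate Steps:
D = 46 (D = (1/4)*184 = 46)
o(B, Y) = -188
P(M, I) = 25 + M (P(M, I) = 2 + (23 + M) = 25 + M)
(P(19, D) + L)*(-16676 + o(-15, -67)) = ((25 + 19) + 9260)*(-16676 - 188) = (44 + 9260)*(-16864) = 9304*(-16864) = -156902656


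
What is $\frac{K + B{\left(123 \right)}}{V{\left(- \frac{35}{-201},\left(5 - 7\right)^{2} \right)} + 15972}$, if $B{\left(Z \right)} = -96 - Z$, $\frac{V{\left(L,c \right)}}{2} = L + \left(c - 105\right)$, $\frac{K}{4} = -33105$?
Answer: $- \frac{26660439}{3169840} \approx -8.4107$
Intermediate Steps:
$K = -132420$ ($K = 4 \left(-33105\right) = -132420$)
$V{\left(L,c \right)} = -210 + 2 L + 2 c$ ($V{\left(L,c \right)} = 2 \left(L + \left(c - 105\right)\right) = 2 \left(L + \left(-105 + c\right)\right) = 2 \left(-105 + L + c\right) = -210 + 2 L + 2 c$)
$\frac{K + B{\left(123 \right)}}{V{\left(- \frac{35}{-201},\left(5 - 7\right)^{2} \right)} + 15972} = \frac{-132420 - 219}{\left(-210 + 2 \left(- \frac{35}{-201}\right) + 2 \left(5 - 7\right)^{2}\right) + 15972} = \frac{-132420 - 219}{\left(-210 + 2 \left(\left(-35\right) \left(- \frac{1}{201}\right)\right) + 2 \left(-2\right)^{2}\right) + 15972} = \frac{-132420 - 219}{\left(-210 + 2 \cdot \frac{35}{201} + 2 \cdot 4\right) + 15972} = - \frac{132639}{\left(-210 + \frac{70}{201} + 8\right) + 15972} = - \frac{132639}{- \frac{40532}{201} + 15972} = - \frac{132639}{\frac{3169840}{201}} = \left(-132639\right) \frac{201}{3169840} = - \frac{26660439}{3169840}$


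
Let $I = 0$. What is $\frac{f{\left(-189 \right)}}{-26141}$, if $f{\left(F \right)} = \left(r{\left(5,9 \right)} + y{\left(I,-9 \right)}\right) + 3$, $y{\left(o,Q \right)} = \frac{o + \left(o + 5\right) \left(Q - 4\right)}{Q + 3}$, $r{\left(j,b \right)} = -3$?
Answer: $- \frac{65}{156846} \approx -0.00041442$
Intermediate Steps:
$y{\left(o,Q \right)} = \frac{o + \left(-4 + Q\right) \left(5 + o\right)}{3 + Q}$ ($y{\left(o,Q \right)} = \frac{o + \left(5 + o\right) \left(-4 + Q\right)}{3 + Q} = \frac{o + \left(-4 + Q\right) \left(5 + o\right)}{3 + Q}$)
$f{\left(F \right)} = \frac{65}{6}$ ($f{\left(F \right)} = \left(-3 + \frac{-20 - 0 + 5 \left(-9\right) - 0}{3 - 9}\right) + 3 = \left(-3 + \frac{-20 + 0 - 45 + 0}{-6}\right) + 3 = \left(-3 - - \frac{65}{6}\right) + 3 = \left(-3 + \frac{65}{6}\right) + 3 = \frac{47}{6} + 3 = \frac{65}{6}$)
$\frac{f{\left(-189 \right)}}{-26141} = \frac{65}{6 \left(-26141\right)} = \frac{65}{6} \left(- \frac{1}{26141}\right) = - \frac{65}{156846}$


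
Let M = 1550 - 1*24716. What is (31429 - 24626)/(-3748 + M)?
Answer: -6803/26914 ≈ -0.25277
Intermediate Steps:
M = -23166 (M = 1550 - 24716 = -23166)
(31429 - 24626)/(-3748 + M) = (31429 - 24626)/(-3748 - 23166) = 6803/(-26914) = 6803*(-1/26914) = -6803/26914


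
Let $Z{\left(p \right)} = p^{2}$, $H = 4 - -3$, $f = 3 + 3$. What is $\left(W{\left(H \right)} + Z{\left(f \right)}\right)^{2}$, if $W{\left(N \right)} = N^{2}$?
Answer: $7225$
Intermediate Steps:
$f = 6$
$H = 7$ ($H = 4 + 3 = 7$)
$\left(W{\left(H \right)} + Z{\left(f \right)}\right)^{2} = \left(7^{2} + 6^{2}\right)^{2} = \left(49 + 36\right)^{2} = 85^{2} = 7225$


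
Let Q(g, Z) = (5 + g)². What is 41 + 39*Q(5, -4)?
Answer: 3941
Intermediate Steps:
41 + 39*Q(5, -4) = 41 + 39*(5 + 5)² = 41 + 39*10² = 41 + 39*100 = 41 + 3900 = 3941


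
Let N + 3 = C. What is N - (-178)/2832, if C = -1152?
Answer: -1635391/1416 ≈ -1154.9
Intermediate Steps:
N = -1155 (N = -3 - 1152 = -1155)
N - (-178)/2832 = -1155 - (-178)/2832 = -1155 - 1*(-89/1416) = -1155 + 89/1416 = -1635391/1416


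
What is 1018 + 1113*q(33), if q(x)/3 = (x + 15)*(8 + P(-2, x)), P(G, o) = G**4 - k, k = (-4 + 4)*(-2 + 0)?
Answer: 3847546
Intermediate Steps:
k = 0 (k = 0*(-2) = 0)
P(G, o) = G**4 (P(G, o) = G**4 - 1*0 = G**4 + 0 = G**4)
q(x) = 1080 + 72*x (q(x) = 3*((x + 15)*(8 + (-2)**4)) = 3*((15 + x)*(8 + 16)) = 3*((15 + x)*24) = 3*(360 + 24*x) = 1080 + 72*x)
1018 + 1113*q(33) = 1018 + 1113*(1080 + 72*33) = 1018 + 1113*(1080 + 2376) = 1018 + 1113*3456 = 1018 + 3846528 = 3847546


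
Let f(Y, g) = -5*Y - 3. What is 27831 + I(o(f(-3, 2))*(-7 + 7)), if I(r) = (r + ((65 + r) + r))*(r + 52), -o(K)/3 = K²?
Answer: 31211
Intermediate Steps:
f(Y, g) = -3 - 5*Y
o(K) = -3*K²
I(r) = (52 + r)*(65 + 3*r) (I(r) = (r + (65 + 2*r))*(52 + r) = (65 + 3*r)*(52 + r) = (52 + r)*(65 + 3*r))
27831 + I(o(f(-3, 2))*(-7 + 7)) = 27831 + (3380 + 3*((-3*(-3 - 5*(-3))²)*(-7 + 7))² + 221*((-3*(-3 - 5*(-3))²)*(-7 + 7))) = 27831 + (3380 + 3*(-3*(-3 + 15)²*0)² + 221*(-3*(-3 + 15)²*0)) = 27831 + (3380 + 3*(-3*12²*0)² + 221*(-3*12²*0)) = 27831 + (3380 + 3*(-3*144*0)² + 221*(-3*144*0)) = 27831 + (3380 + 3*(-432*0)² + 221*(-432*0)) = 27831 + (3380 + 3*0² + 221*0) = 27831 + (3380 + 3*0 + 0) = 27831 + (3380 + 0 + 0) = 27831 + 3380 = 31211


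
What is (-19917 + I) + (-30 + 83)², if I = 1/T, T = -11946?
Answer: -204372169/11946 ≈ -17108.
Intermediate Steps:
I = -1/11946 (I = 1/(-11946) = -1/11946 ≈ -8.3710e-5)
(-19917 + I) + (-30 + 83)² = (-19917 - 1/11946) + (-30 + 83)² = -237928483/11946 + 53² = -237928483/11946 + 2809 = -204372169/11946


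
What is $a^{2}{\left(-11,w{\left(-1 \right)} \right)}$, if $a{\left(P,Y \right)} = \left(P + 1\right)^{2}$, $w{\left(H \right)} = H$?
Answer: $10000$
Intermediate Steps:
$a{\left(P,Y \right)} = \left(1 + P\right)^{2}$
$a^{2}{\left(-11,w{\left(-1 \right)} \right)} = \left(\left(1 - 11\right)^{2}\right)^{2} = \left(\left(-10\right)^{2}\right)^{2} = 100^{2} = 10000$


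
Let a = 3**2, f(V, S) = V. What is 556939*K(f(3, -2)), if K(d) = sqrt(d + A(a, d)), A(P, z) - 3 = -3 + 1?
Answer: 1113878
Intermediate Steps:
a = 9
A(P, z) = 1 (A(P, z) = 3 + (-3 + 1) = 3 - 2 = 1)
K(d) = sqrt(1 + d) (K(d) = sqrt(d + 1) = sqrt(1 + d))
556939*K(f(3, -2)) = 556939*sqrt(1 + 3) = 556939*sqrt(4) = 556939*2 = 1113878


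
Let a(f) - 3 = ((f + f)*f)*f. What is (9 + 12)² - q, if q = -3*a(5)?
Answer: 1200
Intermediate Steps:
a(f) = 3 + 2*f³ (a(f) = 3 + ((f + f)*f)*f = 3 + ((2*f)*f)*f = 3 + (2*f²)*f = 3 + 2*f³)
q = -759 (q = -3*(3 + 2*5³) = -3*(3 + 2*125) = -3*(3 + 250) = -3*253 = -759)
(9 + 12)² - q = (9 + 12)² - 1*(-759) = 21² + 759 = 441 + 759 = 1200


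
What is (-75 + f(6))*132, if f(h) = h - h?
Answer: -9900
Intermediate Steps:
f(h) = 0
(-75 + f(6))*132 = (-75 + 0)*132 = -75*132 = -9900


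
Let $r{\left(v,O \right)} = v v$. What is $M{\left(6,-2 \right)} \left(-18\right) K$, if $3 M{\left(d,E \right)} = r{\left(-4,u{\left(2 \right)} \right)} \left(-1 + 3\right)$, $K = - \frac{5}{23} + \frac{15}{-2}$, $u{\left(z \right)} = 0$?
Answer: $\frac{34080}{23} \approx 1481.7$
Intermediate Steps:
$r{\left(v,O \right)} = v^{2}$
$K = - \frac{355}{46}$ ($K = \left(-5\right) \frac{1}{23} + 15 \left(- \frac{1}{2}\right) = - \frac{5}{23} - \frac{15}{2} = - \frac{355}{46} \approx -7.7174$)
$M{\left(d,E \right)} = \frac{32}{3}$ ($M{\left(d,E \right)} = \frac{\left(-4\right)^{2} \left(-1 + 3\right)}{3} = \frac{16 \cdot 2}{3} = \frac{1}{3} \cdot 32 = \frac{32}{3}$)
$M{\left(6,-2 \right)} \left(-18\right) K = \frac{32}{3} \left(-18\right) \left(- \frac{355}{46}\right) = \left(-192\right) \left(- \frac{355}{46}\right) = \frac{34080}{23}$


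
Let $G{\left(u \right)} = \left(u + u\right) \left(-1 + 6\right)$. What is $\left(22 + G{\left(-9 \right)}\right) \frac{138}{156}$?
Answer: $- \frac{782}{13} \approx -60.154$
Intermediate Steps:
$G{\left(u \right)} = 10 u$ ($G{\left(u \right)} = 2 u 5 = 10 u$)
$\left(22 + G{\left(-9 \right)}\right) \frac{138}{156} = \left(22 + 10 \left(-9\right)\right) \frac{138}{156} = \left(22 - 90\right) 138 \cdot \frac{1}{156} = \left(-68\right) \frac{23}{26} = - \frac{782}{13}$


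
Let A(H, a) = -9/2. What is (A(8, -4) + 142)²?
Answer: 75625/4 ≈ 18906.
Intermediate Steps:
A(H, a) = -9/2 (A(H, a) = -9*½ = -9/2)
(A(8, -4) + 142)² = (-9/2 + 142)² = (275/2)² = 75625/4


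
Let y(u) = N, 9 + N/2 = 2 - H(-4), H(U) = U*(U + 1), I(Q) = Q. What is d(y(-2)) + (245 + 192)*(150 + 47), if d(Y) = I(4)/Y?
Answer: 1635689/19 ≈ 86089.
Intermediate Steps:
H(U) = U*(1 + U)
N = -38 (N = -18 + 2*(2 - (-4)*(1 - 4)) = -18 + 2*(2 - (-4)*(-3)) = -18 + 2*(2 - 1*12) = -18 + 2*(2 - 12) = -18 + 2*(-10) = -18 - 20 = -38)
y(u) = -38
d(Y) = 4/Y
d(y(-2)) + (245 + 192)*(150 + 47) = 4/(-38) + (245 + 192)*(150 + 47) = 4*(-1/38) + 437*197 = -2/19 + 86089 = 1635689/19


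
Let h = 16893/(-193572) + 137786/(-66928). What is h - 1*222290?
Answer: -39998343575763/179935928 ≈ -2.2229e+5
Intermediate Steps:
h = -386140643/179935928 (h = 16893*(-1/193572) + 137786*(-1/66928) = -1877/21508 - 68893/33464 = -386140643/179935928 ≈ -2.1460)
h - 1*222290 = -386140643/179935928 - 1*222290 = -386140643/179935928 - 222290 = -39998343575763/179935928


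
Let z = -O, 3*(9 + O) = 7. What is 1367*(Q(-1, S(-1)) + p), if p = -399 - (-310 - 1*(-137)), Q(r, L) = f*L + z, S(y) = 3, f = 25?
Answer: -591911/3 ≈ -1.9730e+5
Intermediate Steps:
O = -20/3 (O = -9 + (⅓)*7 = -9 + 7/3 = -20/3 ≈ -6.6667)
z = 20/3 (z = -1*(-20/3) = 20/3 ≈ 6.6667)
Q(r, L) = 20/3 + 25*L (Q(r, L) = 25*L + 20/3 = 20/3 + 25*L)
p = -226 (p = -399 - (-310 + 137) = -399 - 1*(-173) = -399 + 173 = -226)
1367*(Q(-1, S(-1)) + p) = 1367*((20/3 + 25*3) - 226) = 1367*((20/3 + 75) - 226) = 1367*(245/3 - 226) = 1367*(-433/3) = -591911/3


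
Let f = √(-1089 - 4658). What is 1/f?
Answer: -I*√5747/5747 ≈ -0.013191*I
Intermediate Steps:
f = I*√5747 (f = √(-5747) = I*√5747 ≈ 75.809*I)
1/f = 1/(I*√5747) = -I*√5747/5747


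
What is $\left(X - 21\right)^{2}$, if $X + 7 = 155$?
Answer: $16129$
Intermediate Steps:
$X = 148$ ($X = -7 + 155 = 148$)
$\left(X - 21\right)^{2} = \left(148 - 21\right)^{2} = 127^{2} = 16129$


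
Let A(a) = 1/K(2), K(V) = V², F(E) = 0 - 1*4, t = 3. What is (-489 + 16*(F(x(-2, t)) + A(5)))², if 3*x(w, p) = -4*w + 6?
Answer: 301401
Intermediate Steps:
x(w, p) = 2 - 4*w/3 (x(w, p) = (-4*w + 6)/3 = (6 - 4*w)/3 = 2 - 4*w/3)
F(E) = -4 (F(E) = 0 - 4 = -4)
A(a) = ¼ (A(a) = 1/(2²) = 1/4 = ¼)
(-489 + 16*(F(x(-2, t)) + A(5)))² = (-489 + 16*(-4 + ¼))² = (-489 + 16*(-15/4))² = (-489 - 60)² = (-549)² = 301401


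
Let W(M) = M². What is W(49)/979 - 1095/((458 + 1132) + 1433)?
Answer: 6186218/2959517 ≈ 2.0903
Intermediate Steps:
W(49)/979 - 1095/((458 + 1132) + 1433) = 49²/979 - 1095/((458 + 1132) + 1433) = 2401*(1/979) - 1095/(1590 + 1433) = 2401/979 - 1095/3023 = 6186218/2959517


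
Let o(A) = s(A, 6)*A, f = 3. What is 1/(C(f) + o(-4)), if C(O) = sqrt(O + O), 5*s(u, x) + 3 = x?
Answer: 10 + 25*sqrt(6)/6 ≈ 20.206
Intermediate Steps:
s(u, x) = -3/5 + x/5
o(A) = 3*A/5 (o(A) = (-3/5 + (1/5)*6)*A = (-3/5 + 6/5)*A = 3*A/5)
C(O) = sqrt(2)*sqrt(O) (C(O) = sqrt(2*O) = sqrt(2)*sqrt(O))
1/(C(f) + o(-4)) = 1/(sqrt(2)*sqrt(3) + (3/5)*(-4)) = 1/(sqrt(6) - 12/5) = 1/(-12/5 + sqrt(6))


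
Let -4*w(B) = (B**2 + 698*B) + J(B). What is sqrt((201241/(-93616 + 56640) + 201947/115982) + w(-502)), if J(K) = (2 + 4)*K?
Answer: sqrt(7284047215239996511321)/536068804 ≈ 159.21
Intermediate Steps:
J(K) = 6*K
w(B) = -176*B - B**2/4 (w(B) = -((B**2 + 698*B) + 6*B)/4 = -(B**2 + 704*B)/4 = -176*B - B**2/4)
sqrt((201241/(-93616 + 56640) + 201947/115982) + w(-502)) = sqrt((201241/(-93616 + 56640) + 201947/115982) + (1/4)*(-502)*(-704 - 1*(-502))) = sqrt((201241/(-36976) + 201947*(1/115982)) + (1/4)*(-502)*(-704 + 502)) = sqrt((201241*(-1/36976) + 201947/115982) + (1/4)*(-502)*(-202)) = sqrt((-201241/36976 + 201947/115982) + 25351) = sqrt(-7936570695/2144275216 + 25351) = sqrt(54351584430121/2144275216) = sqrt(7284047215239996511321)/536068804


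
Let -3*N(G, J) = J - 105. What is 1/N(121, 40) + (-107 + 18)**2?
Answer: 514868/65 ≈ 7921.0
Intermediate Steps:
N(G, J) = 35 - J/3 (N(G, J) = -(J - 105)/3 = -(-105 + J)/3 = 35 - J/3)
1/N(121, 40) + (-107 + 18)**2 = 1/(35 - 1/3*40) + (-107 + 18)**2 = 1/(35 - 40/3) + (-89)**2 = 1/(65/3) + 7921 = 3/65 + 7921 = 514868/65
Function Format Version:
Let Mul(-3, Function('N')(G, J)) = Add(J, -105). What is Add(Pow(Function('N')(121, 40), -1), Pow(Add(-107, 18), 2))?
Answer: Rational(514868, 65) ≈ 7921.0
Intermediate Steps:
Function('N')(G, J) = Add(35, Mul(Rational(-1, 3), J)) (Function('N')(G, J) = Mul(Rational(-1, 3), Add(J, -105)) = Mul(Rational(-1, 3), Add(-105, J)) = Add(35, Mul(Rational(-1, 3), J)))
Add(Pow(Function('N')(121, 40), -1), Pow(Add(-107, 18), 2)) = Add(Pow(Add(35, Mul(Rational(-1, 3), 40)), -1), Pow(Add(-107, 18), 2)) = Add(Pow(Add(35, Rational(-40, 3)), -1), Pow(-89, 2)) = Add(Pow(Rational(65, 3), -1), 7921) = Add(Rational(3, 65), 7921) = Rational(514868, 65)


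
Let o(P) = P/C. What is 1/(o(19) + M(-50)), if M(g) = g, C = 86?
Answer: -86/4281 ≈ -0.020089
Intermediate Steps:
o(P) = P/86
1/(o(19) + M(-50)) = 1/((1/86)*19 - 50) = 1/(19/86 - 50) = 1/(-4281/86) = -86/4281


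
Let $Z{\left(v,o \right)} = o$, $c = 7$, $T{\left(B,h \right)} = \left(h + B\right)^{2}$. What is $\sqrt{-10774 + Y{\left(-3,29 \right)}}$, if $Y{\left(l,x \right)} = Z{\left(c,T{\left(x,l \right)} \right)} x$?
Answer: $\sqrt{8830} \approx 93.968$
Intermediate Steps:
$T{\left(B,h \right)} = \left(B + h\right)^{2}$
$Y{\left(l,x \right)} = x \left(l + x\right)^{2}$ ($Y{\left(l,x \right)} = \left(x + l\right)^{2} x = \left(l + x\right)^{2} x = x \left(l + x\right)^{2}$)
$\sqrt{-10774 + Y{\left(-3,29 \right)}} = \sqrt{-10774 + 29 \left(-3 + 29\right)^{2}} = \sqrt{-10774 + 29 \cdot 26^{2}} = \sqrt{-10774 + 29 \cdot 676} = \sqrt{-10774 + 19604} = \sqrt{8830}$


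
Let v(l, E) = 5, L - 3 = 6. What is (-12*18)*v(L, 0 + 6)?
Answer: -1080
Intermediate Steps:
L = 9 (L = 3 + 6 = 9)
(-12*18)*v(L, 0 + 6) = -12*18*5 = -216*5 = -1080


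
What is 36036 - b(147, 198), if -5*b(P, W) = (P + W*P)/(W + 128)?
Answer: 58767933/1630 ≈ 36054.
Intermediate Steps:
b(P, W) = -(P + P*W)/(5*(128 + W)) (b(P, W) = -(P + W*P)/(5*(W + 128)) = -(P + P*W)/(5*(128 + W)))
36036 - b(147, 198) = 36036 - (-1)*147*(1 + 198)/(640 + 5*198) = 36036 - (-1)*147*199/(640 + 990) = 36036 - (-1)*147*199/1630 = 36036 - 1*(-29253/1630) = 36036 + 29253/1630 = 58767933/1630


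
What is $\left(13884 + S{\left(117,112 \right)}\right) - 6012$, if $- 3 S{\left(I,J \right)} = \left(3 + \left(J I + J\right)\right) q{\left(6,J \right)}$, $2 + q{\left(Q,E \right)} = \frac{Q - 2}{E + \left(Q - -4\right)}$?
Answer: $\frac{1008952}{61} \approx 16540.0$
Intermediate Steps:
$q{\left(Q,E \right)} = -2 + \frac{-2 + Q}{4 + E + Q}$ ($q{\left(Q,E \right)} = -2 + \frac{Q - 2}{E + \left(Q - -4\right)} = -2 + \frac{-2 + Q}{E + \left(Q + 4\right)} = -2 + \frac{-2 + Q}{E + \left(4 + Q\right)} = -2 + \frac{-2 + Q}{4 + E + Q}$)
$S{\left(I,J \right)} = - \frac{\left(-16 - 2 J\right) \left(3 + J + I J\right)}{3 \left(10 + J\right)}$ ($S{\left(I,J \right)} = - \frac{\left(3 + \left(J I + J\right)\right) \frac{-10 - 6 - 2 J}{4 + J + 6}}{3} = - \frac{\left(3 + \left(I J + J\right)\right) \frac{-10 - 6 - 2 J}{10 + J}}{3} = - \frac{\left(3 + \left(J + I J\right)\right) \frac{-16 - 2 J}{10 + J}}{3} = - \frac{\left(3 + J + I J\right) \frac{-16 - 2 J}{10 + J}}{3} = - \frac{\frac{1}{10 + J} \left(-16 - 2 J\right) \left(3 + J + I J\right)}{3} = - \frac{\left(-16 - 2 J\right) \left(3 + J + I J\right)}{3 \left(10 + J\right)}$)
$\left(13884 + S{\left(117,112 \right)}\right) - 6012 = \left(13884 + \frac{2 \left(8 + 112\right) \left(3 + 112 + 117 \cdot 112\right)}{3 \left(10 + 112\right)}\right) - 6012 = \left(13884 + \frac{2}{3} \cdot \frac{1}{122} \cdot 120 \left(3 + 112 + 13104\right)\right) - 6012 = \left(13884 + \frac{2}{3} \cdot \frac{1}{122} \cdot 120 \cdot 13219\right) - 6012 = \left(13884 + \frac{528760}{61}\right) - 6012 = \frac{1375684}{61} - 6012 = \frac{1008952}{61}$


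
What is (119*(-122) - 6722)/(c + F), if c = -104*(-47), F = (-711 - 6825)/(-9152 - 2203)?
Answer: -3349725/770983 ≈ -4.3447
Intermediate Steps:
F = 2512/3785 (F = -7536/(-11355) = -7536*(-1/11355) = 2512/3785 ≈ 0.66367)
c = 4888
(119*(-122) - 6722)/(c + F) = (119*(-122) - 6722)/(4888 + 2512/3785) = (-14518 - 6722)/(18503592/3785) = -21240*3785/18503592 = -3349725/770983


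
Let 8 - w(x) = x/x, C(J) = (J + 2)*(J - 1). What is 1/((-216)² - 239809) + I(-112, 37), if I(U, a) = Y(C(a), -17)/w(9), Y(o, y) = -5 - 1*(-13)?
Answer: 1545217/1352071 ≈ 1.1429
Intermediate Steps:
C(J) = (-1 + J)*(2 + J) (C(J) = (2 + J)*(-1 + J) = (-1 + J)*(2 + J))
w(x) = 7 (w(x) = 8 - x/x = 8 - 1*1 = 8 - 1 = 7)
Y(o, y) = 8 (Y(o, y) = -5 + 13 = 8)
I(U, a) = 8/7
1/((-216)² - 239809) + I(-112, 37) = 1/((-216)² - 239809) + 8/7 = 1/(46656 - 239809) + 8/7 = 1/(-193153) + 8/7 = -1/193153 + 8/7 = 1545217/1352071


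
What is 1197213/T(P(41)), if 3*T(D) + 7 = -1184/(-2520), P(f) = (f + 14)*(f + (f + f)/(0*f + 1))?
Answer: -1131366285/2057 ≈ -5.5001e+5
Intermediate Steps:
P(f) = 3*f*(14 + f) (P(f) = (14 + f)*(f + (2*f)/(0 + 1)) = (14 + f)*(f + (2*f)/1) = (14 + f)*(f + (2*f)*1) = (14 + f)*(f + 2*f) = (14 + f)*(3*f) = 3*f*(14 + f))
T(D) = -2057/945 (T(D) = -7/3 + (-1184/(-2520))/3 = -7/3 + (-1184*(-1/2520))/3 = -7/3 + (1/3)*(148/315) = -7/3 + 148/945 = -2057/945)
1197213/T(P(41)) = 1197213/(-2057/945) = 1197213*(-945/2057) = -1131366285/2057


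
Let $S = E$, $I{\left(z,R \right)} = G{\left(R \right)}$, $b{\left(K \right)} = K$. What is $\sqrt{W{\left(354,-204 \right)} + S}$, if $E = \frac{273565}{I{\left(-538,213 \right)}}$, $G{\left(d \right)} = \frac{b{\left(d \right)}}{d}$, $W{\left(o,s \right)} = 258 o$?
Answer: $\sqrt{364897} \approx 604.07$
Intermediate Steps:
$G{\left(d \right)} = 1$ ($G{\left(d \right)} = \frac{d}{d} = 1$)
$I{\left(z,R \right)} = 1$
$E = 273565$ ($E = \frac{273565}{1} = 273565 \cdot 1 = 273565$)
$S = 273565$
$\sqrt{W{\left(354,-204 \right)} + S} = \sqrt{258 \cdot 354 + 273565} = \sqrt{91332 + 273565} = \sqrt{364897}$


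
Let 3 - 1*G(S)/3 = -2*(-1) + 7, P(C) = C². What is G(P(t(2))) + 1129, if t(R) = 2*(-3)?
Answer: 1111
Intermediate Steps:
t(R) = -6
G(S) = -18 (G(S) = 9 - 3*(-2*(-1) + 7) = 9 - 3*(2 + 7) = 9 - 3*9 = 9 - 27 = -18)
G(P(t(2))) + 1129 = -18 + 1129 = 1111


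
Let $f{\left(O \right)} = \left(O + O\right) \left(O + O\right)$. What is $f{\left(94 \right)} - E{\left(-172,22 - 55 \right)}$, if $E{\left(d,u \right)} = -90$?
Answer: $35434$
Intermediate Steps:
$f{\left(O \right)} = 4 O^{2}$ ($f{\left(O \right)} = 2 O 2 O = 4 O^{2}$)
$f{\left(94 \right)} - E{\left(-172,22 - 55 \right)} = 4 \cdot 94^{2} - -90 = 4 \cdot 8836 + 90 = 35344 + 90 = 35434$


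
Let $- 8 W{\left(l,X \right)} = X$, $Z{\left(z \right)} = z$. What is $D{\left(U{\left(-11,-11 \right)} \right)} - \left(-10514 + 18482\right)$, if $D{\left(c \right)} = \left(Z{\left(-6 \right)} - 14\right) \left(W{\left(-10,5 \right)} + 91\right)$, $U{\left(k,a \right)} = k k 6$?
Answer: $- \frac{19551}{2} \approx -9775.5$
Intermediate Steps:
$W{\left(l,X \right)} = - \frac{X}{8}$
$U{\left(k,a \right)} = 6 k^{2}$ ($U{\left(k,a \right)} = k^{2} \cdot 6 = 6 k^{2}$)
$D{\left(c \right)} = - \frac{3615}{2}$ ($D{\left(c \right)} = \left(-6 - 14\right) \left(\left(- \frac{1}{8}\right) 5 + 91\right) = - 20 \left(- \frac{5}{8} + 91\right) = \left(-20\right) \frac{723}{8} = - \frac{3615}{2}$)
$D{\left(U{\left(-11,-11 \right)} \right)} - \left(-10514 + 18482\right) = - \frac{3615}{2} - \left(-10514 + 18482\right) = - \frac{3615}{2} - 7968 = - \frac{19551}{2}$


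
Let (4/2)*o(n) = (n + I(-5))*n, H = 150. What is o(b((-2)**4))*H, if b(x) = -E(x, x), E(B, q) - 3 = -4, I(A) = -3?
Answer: -150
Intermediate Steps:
E(B, q) = -1 (E(B, q) = 3 - 4 = -1)
b(x) = 1 (b(x) = -1*(-1) = 1)
o(n) = n*(-3 + n)/2 (o(n) = ((n - 3)*n)/2 = ((-3 + n)*n)/2 = (n*(-3 + n))/2 = n*(-3 + n)/2)
o(b((-2)**4))*H = ((1/2)*1*(-3 + 1))*150 = ((1/2)*1*(-2))*150 = -1*150 = -150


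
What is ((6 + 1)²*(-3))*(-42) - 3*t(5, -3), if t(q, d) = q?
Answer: 6159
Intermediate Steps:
((6 + 1)²*(-3))*(-42) - 3*t(5, -3) = ((6 + 1)²*(-3))*(-42) - 3*5 = (7²*(-3))*(-42) - 15 = (49*(-3))*(-42) - 15 = -147*(-42) - 15 = 6174 - 15 = 6159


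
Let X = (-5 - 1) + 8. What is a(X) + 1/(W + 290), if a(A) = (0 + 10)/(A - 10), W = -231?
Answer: -291/236 ≈ -1.2331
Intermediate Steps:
X = 2 (X = -6 + 8 = 2)
a(A) = 10/(-10 + A)
a(X) + 1/(W + 290) = 10/(-10 + 2) + 1/(-231 + 290) = 10/(-8) + 1/59 = 10*(-1/8) + 1/59 = -5/4 + 1/59 = -291/236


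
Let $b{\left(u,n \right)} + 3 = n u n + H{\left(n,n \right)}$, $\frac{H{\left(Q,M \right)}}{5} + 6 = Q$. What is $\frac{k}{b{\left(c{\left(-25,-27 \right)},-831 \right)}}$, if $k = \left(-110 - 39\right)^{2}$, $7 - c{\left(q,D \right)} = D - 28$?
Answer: $\frac{22201}{42810594} \approx 0.00051859$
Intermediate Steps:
$c{\left(q,D \right)} = 35 - D$ ($c{\left(q,D \right)} = 7 - \left(D - 28\right) = 7 - \left(-28 + D\right) = 35 - D$)
$H{\left(Q,M \right)} = -30 + 5 Q$
$b{\left(u,n \right)} = -33 + 5 n + u n^{2}$ ($b{\left(u,n \right)} = -3 + \left(n u n + \left(-30 + 5 n\right)\right) = -3 + \left(u n^{2} + \left(-30 + 5 n\right)\right) = -3 + \left(-30 + 5 n + u n^{2}\right) = -33 + 5 n + u n^{2}$)
$k = 22201$ ($k = \left(-149\right)^{2} = 22201$)
$\frac{k}{b{\left(c{\left(-25,-27 \right)},-831 \right)}} = \frac{22201}{-33 + 5 \left(-831\right) + \left(35 - -27\right) \left(-831\right)^{2}} = \frac{22201}{-33 - 4155 + \left(35 + 27\right) 690561} = \frac{22201}{-33 - 4155 + 62 \cdot 690561} = \frac{22201}{-33 - 4155 + 42814782} = \frac{22201}{42810594}$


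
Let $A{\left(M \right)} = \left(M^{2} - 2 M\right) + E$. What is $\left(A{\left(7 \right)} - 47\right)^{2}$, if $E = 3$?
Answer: $81$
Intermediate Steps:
$A{\left(M \right)} = 3 + M^{2} - 2 M$ ($A{\left(M \right)} = \left(M^{2} - 2 M\right) + 3 = 3 + M^{2} - 2 M$)
$\left(A{\left(7 \right)} - 47\right)^{2} = \left(\left(3 + 7^{2} - 14\right) - 47\right)^{2} = \left(\left(3 + 49 - 14\right) - 47\right)^{2} = \left(38 - 47\right)^{2} = \left(-9\right)^{2} = 81$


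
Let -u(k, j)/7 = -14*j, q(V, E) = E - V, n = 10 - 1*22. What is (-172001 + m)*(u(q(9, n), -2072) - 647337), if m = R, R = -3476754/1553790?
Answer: 37878900988040632/258965 ≈ 1.4627e+11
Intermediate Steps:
n = -12 (n = 10 - 22 = -12)
R = -579459/258965 (R = -3476754*1/1553790 = -579459/258965 ≈ -2.2376)
u(k, j) = 98*j (u(k, j) = -(-98)*j = 98*j)
m = -579459/258965 ≈ -2.2376
(-172001 + m)*(u(q(9, n), -2072) - 647337) = (-172001 - 579459/258965)*(98*(-2072) - 647337) = -44542818424*(-203056 - 647337)/258965 = -44542818424/258965*(-850393) = 37878900988040632/258965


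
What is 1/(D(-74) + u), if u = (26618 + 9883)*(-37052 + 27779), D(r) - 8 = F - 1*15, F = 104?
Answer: -1/338473676 ≈ -2.9544e-9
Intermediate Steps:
D(r) = 97 (D(r) = 8 + (104 - 1*15) = 8 + (104 - 15) = 8 + 89 = 97)
u = -338473773 (u = 36501*(-9273) = -338473773)
1/(D(-74) + u) = 1/(97 - 338473773) = 1/(-338473676) = -1/338473676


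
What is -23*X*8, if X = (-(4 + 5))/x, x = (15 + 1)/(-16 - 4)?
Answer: -2070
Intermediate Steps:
x = -⅘ (x = 16/(-20) = 16*(-1/20) = -⅘ ≈ -0.80000)
X = 45/4 (X = (-(4 + 5))/(-⅘) = -1*9*(-5/4) = -9*(-5/4) = 45/4 ≈ 11.250)
-23*X*8 = -23*45/4*8 = -1035/4*8 = -2070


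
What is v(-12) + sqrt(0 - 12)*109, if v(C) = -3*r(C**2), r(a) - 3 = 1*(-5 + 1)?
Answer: 3 + 218*I*sqrt(3) ≈ 3.0 + 377.59*I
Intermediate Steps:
r(a) = -1 (r(a) = 3 + 1*(-5 + 1) = 3 + 1*(-4) = 3 - 4 = -1)
v(C) = 3 (v(C) = -3*(-1) = 3)
v(-12) + sqrt(0 - 12)*109 = 3 + sqrt(0 - 12)*109 = 3 + sqrt(-12)*109 = 3 + (2*I*sqrt(3))*109 = 3 + 218*I*sqrt(3)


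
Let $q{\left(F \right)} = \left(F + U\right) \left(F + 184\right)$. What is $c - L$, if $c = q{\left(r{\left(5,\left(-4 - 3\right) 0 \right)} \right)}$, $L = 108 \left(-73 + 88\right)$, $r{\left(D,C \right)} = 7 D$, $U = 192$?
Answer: $48093$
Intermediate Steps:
$q{\left(F \right)} = \left(184 + F\right) \left(192 + F\right)$ ($q{\left(F \right)} = \left(F + 192\right) \left(F + 184\right) = \left(192 + F\right) \left(184 + F\right) = \left(184 + F\right) \left(192 + F\right)$)
$L = 1620$ ($L = 108 \cdot 15 = 1620$)
$c = 49713$ ($c = 35328 + \left(7 \cdot 5\right)^{2} + 376 \cdot 7 \cdot 5 = 35328 + 35^{2} + 376 \cdot 35 = 35328 + 1225 + 13160 = 49713$)
$c - L = 49713 - 1620 = 48093$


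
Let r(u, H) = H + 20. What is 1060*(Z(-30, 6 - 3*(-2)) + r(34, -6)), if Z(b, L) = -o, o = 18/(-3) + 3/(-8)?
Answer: 43195/2 ≈ 21598.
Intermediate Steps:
o = -51/8 (o = 18*(-⅓) + 3*(-⅛) = -6 - 3/8 = -51/8 ≈ -6.3750)
r(u, H) = 20 + H
Z(b, L) = 51/8 (Z(b, L) = -1*(-51/8) = 51/8)
1060*(Z(-30, 6 - 3*(-2)) + r(34, -6)) = 1060*(51/8 + (20 - 6)) = 1060*(51/8 + 14) = 1060*(163/8) = 43195/2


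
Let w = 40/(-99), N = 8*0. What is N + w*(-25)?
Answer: 1000/99 ≈ 10.101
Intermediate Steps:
N = 0
w = -40/99 (w = 40*(-1/99) = -40/99 ≈ -0.40404)
N + w*(-25) = 0 - 40/99*(-25) = 0 + 1000/99 = 1000/99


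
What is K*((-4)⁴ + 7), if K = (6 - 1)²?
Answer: 6575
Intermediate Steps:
K = 25 (K = 5² = 25)
K*((-4)⁴ + 7) = 25*((-4)⁴ + 7) = 25*(256 + 7) = 25*263 = 6575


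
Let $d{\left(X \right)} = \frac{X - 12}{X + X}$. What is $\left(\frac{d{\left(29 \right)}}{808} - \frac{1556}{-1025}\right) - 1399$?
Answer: $- \frac{67128866591}{48035600} \approx -1397.5$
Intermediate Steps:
$d{\left(X \right)} = \frac{-12 + X}{2 X}$
$\left(\frac{d{\left(29 \right)}}{808} - \frac{1556}{-1025}\right) - 1399 = \left(\frac{\frac{1}{2} \cdot \frac{1}{29} \left(-12 + 29\right)}{808} - \frac{1556}{-1025}\right) - 1399 = \left(\frac{1}{2} \cdot \frac{1}{29} \cdot 17 \cdot \frac{1}{808} - - \frac{1556}{1025}\right) - 1399 = \left(\frac{17}{58} \cdot \frac{1}{808} + \frac{1556}{1025}\right) - 1399 = \left(\frac{17}{46864} + \frac{1556}{1025}\right) - 1399 = \frac{72937809}{48035600} - 1399 = - \frac{67128866591}{48035600}$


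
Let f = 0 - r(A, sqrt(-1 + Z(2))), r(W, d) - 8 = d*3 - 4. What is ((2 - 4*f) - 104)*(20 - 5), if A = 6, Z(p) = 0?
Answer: -1290 + 180*I ≈ -1290.0 + 180.0*I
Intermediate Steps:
r(W, d) = 4 + 3*d (r(W, d) = 8 + (d*3 - 4) = 8 + (3*d - 4) = 8 + (-4 + 3*d) = 4 + 3*d)
f = -4 - 3*I (f = 0 - (4 + 3*sqrt(-1 + 0)) = 0 - (4 + 3*sqrt(-1)) = 0 - (4 + 3*I) = 0 + (-4 - 3*I) = -4 - 3*I ≈ -4.0 - 3.0*I)
((2 - 4*f) - 104)*(20 - 5) = ((2 - 4*(-4 - 3*I)) - 104)*(20 - 5) = ((2 + (16 + 12*I)) - 104)*15 = ((18 + 12*I) - 104)*15 = (-86 + 12*I)*15 = -1290 + 180*I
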